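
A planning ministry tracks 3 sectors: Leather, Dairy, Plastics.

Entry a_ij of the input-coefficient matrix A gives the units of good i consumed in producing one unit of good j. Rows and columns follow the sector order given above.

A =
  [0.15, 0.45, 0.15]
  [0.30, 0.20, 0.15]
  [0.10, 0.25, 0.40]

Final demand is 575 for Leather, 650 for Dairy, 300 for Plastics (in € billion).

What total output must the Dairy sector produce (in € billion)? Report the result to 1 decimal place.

I − A =
  [   0.85    -0.45    -0.15]
  [  -0.30     0.80    -0.15]
  [  -0.10    -0.25     0.60]
Cofactors of I−A, C_ij = (−1)^(i+j)·(minor ij) (rows/columns in the sector order above):
  C_11 = (0.80)(0.60) − (-0.15)(-0.25) = 0.4425
  C_12 = −[(-0.30)(0.60) − (-0.15)(-0.10)] = 0.1950
  C_13 = (-0.30)(-0.25) − (0.80)(-0.10) = 0.1550
  C_21 = −[(-0.45)(0.60) − (-0.15)(-0.25)] = 0.3075
  C_22 = (0.85)(0.60) − (-0.15)(-0.10) = 0.4950
  C_23 = −[(0.85)(-0.25) − (-0.45)(-0.10)] = 0.2575
  C_31 = (-0.45)(-0.15) − (-0.15)(0.80) = 0.1875
  C_32 = −[(0.85)(-0.15) − (-0.15)(-0.30)] = 0.1725
  C_33 = (0.85)(0.80) − (-0.45)(-0.30) = 0.5450
det(I−A) = Σ_j (I−A)_1j·C_1j = (0.85)(0.4425) + (-0.45)(0.1950) + (-0.15)(0.1550) = 0.265125
adj(I−A) = Cᵀ =
  [ 0.4425   0.3075   0.1875]
  [ 0.1950   0.4950   0.1725]
  [ 0.1550   0.2575   0.5450]
(I − A)⁻¹ = adj(I−A) / det(I−A) ≈
  [   1.6690     1.1598     0.7072]
  [   0.7355     1.8670     0.6506]
  [   0.5846     0.9712     2.0556]
x = (I − A)⁻¹ d = adj(I−A)·d / det(I−A), with det(I−A) = 0.265125:
  x_L = (0.4425·575 + 0.3075·650 + 0.1875·300) / 0.265125 = 510.5625 / 0.265125 ≈ 1925.7
  x_D = (0.1950·575 + 0.4950·650 + 0.1725·300) / 0.265125 = 485.625 / 0.265125 ≈ 1831.7
  x_P = (0.1550·575 + 0.2575·650 + 0.5450·300) / 0.265125 = 420.00 / 0.265125 ≈ 1584.2

x_D = 1831.7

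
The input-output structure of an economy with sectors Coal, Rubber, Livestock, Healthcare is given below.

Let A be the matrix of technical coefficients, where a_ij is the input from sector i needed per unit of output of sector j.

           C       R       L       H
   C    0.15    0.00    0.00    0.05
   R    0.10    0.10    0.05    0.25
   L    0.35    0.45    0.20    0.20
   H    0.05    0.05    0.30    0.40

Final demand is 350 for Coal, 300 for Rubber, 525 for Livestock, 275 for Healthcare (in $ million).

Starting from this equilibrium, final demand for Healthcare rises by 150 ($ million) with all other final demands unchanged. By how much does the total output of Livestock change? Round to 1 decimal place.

Δx_L = 151.0

I − A =
  [   0.85     0.00     0.00    -0.05]
  [  -0.10     0.90    -0.05    -0.25]
  [  -0.35    -0.45     0.80    -0.20]
  [  -0.05    -0.05    -0.30     0.60]
Compute the cofactors C_ij = (−1)^(i+j)·(3×3 minor ij) of I−A; the adjugate is their transpose:
adj(I−A) = Cᵀ =
  [ 0.320250   0.008750   0.013625   0.034875]
  [ 0.089250   0.349750   0.090625   0.183375]
  [ 0.227250   0.237750   0.445875   0.266625]
  [ 0.147750   0.148750   0.231625   0.592875]
det(I−A) = Σ_j (I−A)_1j·C_1j = (0.85)(0.320250) + (0.00)(0.089250) + (0.00)(0.227250) + (-0.05)(0.147750) = 0.264825
(I − A)⁻¹ = adj(I−A) / det(I−A) ≈
  [   1.2093     0.0330     0.0514     0.1317]
  [   0.3370     1.3207     0.3422     0.6924]
  [   0.8581     0.8978     1.6837     1.0068]
  [   0.5579     0.5617     0.8746     2.2387]
Δx = (I − A)⁻¹ Δd with Δd having +150 in the Healthcare component and 0 elsewhere.
So Δx_L = L_LH · (+150), where L_LH = adj(I−A)_LH / det(I−A) = 0.266625 / 0.264825.
Δx_L = 0.266625 × (+150) / 0.264825 = 39.99375 / 0.264825 ≈ 151.0.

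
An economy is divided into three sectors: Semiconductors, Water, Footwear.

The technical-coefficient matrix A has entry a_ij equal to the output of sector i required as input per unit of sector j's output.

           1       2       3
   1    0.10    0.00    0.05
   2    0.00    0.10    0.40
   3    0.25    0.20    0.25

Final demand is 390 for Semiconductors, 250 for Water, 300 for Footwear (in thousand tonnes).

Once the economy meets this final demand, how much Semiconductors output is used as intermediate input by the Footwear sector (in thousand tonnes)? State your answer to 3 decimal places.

z_13 = 35.837

I − A =
  [   0.90     0.00    -0.05]
  [   0.00     0.90    -0.40]
  [  -0.25    -0.20     0.75]
Cofactors of I−A, C_ij = (−1)^(i+j)·(minor ij) (rows/columns in the sector order above):
  C_11 = (0.90)(0.75) − (-0.40)(-0.20) = 0.5950
  C_12 = −[(0.00)(0.75) − (-0.40)(-0.25)] = 0.1000
  C_13 = (0.00)(-0.20) − (0.90)(-0.25) = 0.2250
  C_21 = −[(0.00)(0.75) − (-0.05)(-0.20)] = 0.0100
  C_22 = (0.90)(0.75) − (-0.05)(-0.25) = 0.6625
  C_23 = −[(0.90)(-0.20) − (0.00)(-0.25)] = 0.1800
  C_31 = (0.00)(-0.40) − (-0.05)(0.90) = 0.0450
  C_32 = −[(0.90)(-0.40) − (-0.05)(0.00)] = 0.3600
  C_33 = (0.90)(0.90) − (0.00)(0.00) = 0.8100
det(I−A) = Σ_j (I−A)_1j·C_1j = (0.90)(0.5950) + (0.00)(0.1000) + (-0.05)(0.2250) = 0.52425
adj(I−A) = Cᵀ =
  [ 0.5950   0.0100   0.0450]
  [ 0.1000   0.6625   0.3600]
  [ 0.2250   0.1800   0.8100]
(I − A)⁻¹ = adj(I−A) / det(I−A) ≈
  [   1.1350     0.0191     0.0858]
  [   0.1907     1.2637     0.6867]
  [   0.4292     0.3433     1.5451]
First solve x = (I − A)⁻¹ d = adj(I−A)·d / det(I−A); in particular x_3 = (0.2250·390 + 0.1800·250 + 0.8100·300) / 0.52425 = 375.75 / 0.52425 ≈ 716.73820.
Intermediate flow from 1 to 3: z_13 = a_13 · x_3 = 0.05 × 375.75 / 0.52425 = 18.7875 / 0.52425 ≈ 35.837.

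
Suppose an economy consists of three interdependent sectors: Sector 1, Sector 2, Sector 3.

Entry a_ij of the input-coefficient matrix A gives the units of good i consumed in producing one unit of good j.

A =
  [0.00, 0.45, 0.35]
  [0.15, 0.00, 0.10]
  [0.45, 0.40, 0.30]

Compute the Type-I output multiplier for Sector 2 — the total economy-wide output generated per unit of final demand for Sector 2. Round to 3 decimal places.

I − A =
  [   1.00    -0.45    -0.35]
  [  -0.15     1.00    -0.10]
  [  -0.45    -0.40     0.70]
Cofactors of I−A, C_ij = (−1)^(i+j)·(minor ij) (rows/columns in the sector order above):
  C_11 = (1.00)(0.70) − (-0.10)(-0.40) = 0.6600
  C_12 = −[(-0.15)(0.70) − (-0.10)(-0.45)] = 0.1500
  C_13 = (-0.15)(-0.40) − (1.00)(-0.45) = 0.5100
  C_21 = −[(-0.45)(0.70) − (-0.35)(-0.40)] = 0.4550
  C_22 = (1.00)(0.70) − (-0.35)(-0.45) = 0.5425
  C_23 = −[(1.00)(-0.40) − (-0.45)(-0.45)] = 0.6025
  C_31 = (-0.45)(-0.10) − (-0.35)(1.00) = 0.3950
  C_32 = −[(1.00)(-0.10) − (-0.35)(-0.15)] = 0.1525
  C_33 = (1.00)(1.00) − (-0.45)(-0.15) = 0.9325
det(I−A) = Σ_j (I−A)_1j·C_1j = (1.00)(0.6600) + (-0.45)(0.1500) + (-0.35)(0.5100) = 0.4140
adj(I−A) = Cᵀ =
  [ 0.6600   0.4550   0.3950]
  [ 0.1500   0.5425   0.1525]
  [ 0.5100   0.6025   0.9325]
(I − A)⁻¹ = adj(I−A) / det(I−A) ≈
  [   1.5942     1.0990     0.9541]
  [   0.3623     1.3104     0.3684]
  [   1.2319     1.4553     2.2524]
The output multiplier for sector j is the column-j sum of the Leontief inverse (I − A)⁻¹ = adj(I−A) / det(I−A).
Column 2 of adj(I−A): (0.4550, 0.5425, 0.6025); det(I−A) = 0.4140.
m_2 = (0.4550 + 0.5425 + 0.6025) / 0.4140 = 1.60 / 0.4140 ≈ 3.865.

m_2 = 3.865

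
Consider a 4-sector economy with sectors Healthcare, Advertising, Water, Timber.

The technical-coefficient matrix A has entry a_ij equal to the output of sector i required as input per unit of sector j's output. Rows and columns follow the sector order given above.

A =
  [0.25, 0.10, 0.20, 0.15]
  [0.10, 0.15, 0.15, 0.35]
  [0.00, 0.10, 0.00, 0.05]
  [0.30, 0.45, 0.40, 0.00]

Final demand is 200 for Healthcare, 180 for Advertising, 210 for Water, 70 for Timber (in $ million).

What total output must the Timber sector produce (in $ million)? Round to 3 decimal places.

x_T = 615.953

I − A =
  [   0.75    -0.10    -0.20    -0.15]
  [  -0.10     0.85    -0.15    -0.35]
  [   0.00    -0.10     1.00    -0.05]
  [  -0.30    -0.45    -0.40     1.00]
Compute the cofactors C_ij = (−1)^(i+j)·(3×3 minor ij) of I−A; the adjugate is their transpose:
adj(I−A) = Cᵀ =
  [ 0.643125   0.196000   0.228625   0.176500]
  [ 0.205250   0.687000   0.257750   0.284125]
  [ 0.035500   0.088875   0.453875   0.059125]
  [ 0.299500   0.403500   0.366125   0.614250]
det(I−A) = Σ_j (I−A)_1j·C_1j = (0.75)(0.643125) + (-0.10)(0.205250) + (-0.20)(0.035500) + (-0.15)(0.299500) = 0.40979375
(I − A)⁻¹ = adj(I−A) / det(I−A) ≈
  [   1.5694     0.4783     0.5579     0.4307]
  [   0.5009     1.6765     0.6290     0.6933]
  [   0.0866     0.2169     1.1076     0.1443]
  [   0.7309     0.9846     0.8934     1.4989]
x = (I − A)⁻¹ d = adj(I−A)·d / det(I−A), with det(I−A) = 0.40979375:
  x_H = (0.643125·200 + 0.196000·180 + 0.228625·210 + 0.176500·70) / 0.40979375 = 224.27125 / 0.40979375 ≈ 547.278
  x_A = (0.205250·200 + 0.687000·180 + 0.257750·210 + 0.284125·70) / 0.40979375 = 238.72625 / 0.40979375 ≈ 582.552
  x_W = (0.035500·200 + 0.088875·180 + 0.453875·210 + 0.059125·70) / 0.40979375 = 122.55 / 0.40979375 ≈ 299.053
  x_T = (0.299500·200 + 0.403500·180 + 0.366125·210 + 0.614250·70) / 0.40979375 = 252.41375 / 0.40979375 ≈ 615.953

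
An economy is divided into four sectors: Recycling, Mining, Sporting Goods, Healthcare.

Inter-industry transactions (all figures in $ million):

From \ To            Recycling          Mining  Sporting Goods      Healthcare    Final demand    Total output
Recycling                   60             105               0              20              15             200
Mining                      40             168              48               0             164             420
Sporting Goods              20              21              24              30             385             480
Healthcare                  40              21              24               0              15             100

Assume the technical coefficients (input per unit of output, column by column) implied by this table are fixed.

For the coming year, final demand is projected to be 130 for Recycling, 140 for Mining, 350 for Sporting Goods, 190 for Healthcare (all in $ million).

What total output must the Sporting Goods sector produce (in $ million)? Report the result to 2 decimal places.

Technical coefficients a_ij = z_ij / X_j:
  a_RR = 60/200 = 0.30, a_MR = 40/200 = 0.20, a_SR = 20/200 = 0.10, a_HR = 40/200 = 0.20
  a_RM = 105/420 = 0.25, a_MM = 168/420 = 0.40, a_SM = 21/420 = 0.05, a_HM = 21/420 = 0.05
  a_RS = 0/480 = 0.00, a_MS = 48/480 = 0.10, a_SS = 24/480 = 0.05, a_HS = 24/480 = 0.05
  a_RH = 20/100 = 0.20, a_MH = 0/100 = 0.00, a_SH = 30/100 = 0.30, a_HH = 0/100 = 0.00
I − A =
  [   0.70    -0.25     0.00    -0.20]
  [  -0.20     0.60    -0.10     0.00]
  [  -0.10    -0.05     0.95    -0.30]
  [  -0.20    -0.05    -0.05     1.00]
Compute the cofactors C_ij = (−1)^(i+j)·(3×3 minor ij) of I−A; the adjugate is their transpose:
adj(I−A) = Cᵀ =
  [ 0.55450   0.24375   0.03200   0.12050]
  [ 0.20300   0.61550   0.06800   0.06100]
  [ 0.10900   0.08450   0.34400   0.12500]
  [ 0.12650   0.08375   0.02700   0.34550]
det(I−A) = Σ_j (I−A)_1j·C_1j = (0.70)(0.55450) + (-0.25)(0.20300) + (0.00)(0.10900) + (-0.20)(0.12650) = 0.3121
(I − A)⁻¹ = adj(I−A) / det(I−A) ≈
  [   1.7767     0.7810     0.1025     0.3861]
  [   0.6504     1.9721     0.2179     0.1955]
  [   0.3492     0.2707     1.1022     0.4005]
  [   0.4053     0.2683     0.0865     1.1070]
x = (I − A)⁻¹ d = adj(I−A)·d / det(I−A), with det(I−A) = 0.3121:
  x_R = (0.55450·130 + 0.24375·140 + 0.03200·350 + 0.12050·190) / 0.3121 = 140.305 / 0.3121 ≈ 449.55
  x_M = (0.20300·130 + 0.61550·140 + 0.06800·350 + 0.06100·190) / 0.3121 = 147.95 / 0.3121 ≈ 474.05
  x_S = (0.10900·130 + 0.08450·140 + 0.34400·350 + 0.12500·190) / 0.3121 = 170.15 / 0.3121 ≈ 545.18
  x_H = (0.12650·130 + 0.08375·140 + 0.02700·350 + 0.34550·190) / 0.3121 = 103.265 / 0.3121 ≈ 330.87

x_S = 545.18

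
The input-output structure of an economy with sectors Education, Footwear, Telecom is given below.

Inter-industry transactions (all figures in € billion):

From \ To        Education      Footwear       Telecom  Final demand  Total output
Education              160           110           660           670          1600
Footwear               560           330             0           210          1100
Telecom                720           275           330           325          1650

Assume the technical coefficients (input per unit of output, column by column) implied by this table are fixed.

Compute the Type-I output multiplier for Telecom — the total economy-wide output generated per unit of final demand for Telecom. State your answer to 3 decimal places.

Technical coefficients a_ij = z_ij / X_j:
  a_11 = 160/1600 = 0.10, a_21 = 560/1600 = 0.35, a_31 = 720/1600 = 0.45
  a_12 = 110/1100 = 0.10, a_22 = 330/1100 = 0.30, a_32 = 275/1100 = 0.25
  a_13 = 660/1650 = 0.40, a_23 = 0/1650 = 0.00, a_33 = 330/1650 = 0.20
I − A =
  [   0.90    -0.10    -0.40]
  [  -0.35     0.70     0.00]
  [  -0.45    -0.25     0.80]
Cofactors of I−A, C_ij = (−1)^(i+j)·(minor ij) (rows/columns in the sector order above):
  C_11 = (0.70)(0.80) − (0.00)(-0.25) = 0.5600
  C_12 = −[(-0.35)(0.80) − (0.00)(-0.45)] = 0.2800
  C_13 = (-0.35)(-0.25) − (0.70)(-0.45) = 0.4025
  C_21 = −[(-0.10)(0.80) − (-0.40)(-0.25)] = 0.1800
  C_22 = (0.90)(0.80) − (-0.40)(-0.45) = 0.5400
  C_23 = −[(0.90)(-0.25) − (-0.10)(-0.45)] = 0.2700
  C_31 = (-0.10)(0.00) − (-0.40)(0.70) = 0.2800
  C_32 = −[(0.90)(0.00) − (-0.40)(-0.35)] = 0.1400
  C_33 = (0.90)(0.70) − (-0.10)(-0.35) = 0.5950
det(I−A) = Σ_j (I−A)_1j·C_1j = (0.90)(0.5600) + (-0.10)(0.2800) + (-0.40)(0.4025) = 0.3150
adj(I−A) = Cᵀ =
  [ 0.5600   0.1800   0.2800]
  [ 0.2800   0.5400   0.1400]
  [ 0.4025   0.2700   0.5950]
(I − A)⁻¹ = adj(I−A) / det(I−A) ≈
  [   1.7778     0.5714     0.8889]
  [   0.8889     1.7143     0.4444]
  [   1.2778     0.8571     1.8889]
The output multiplier for sector j is the column-j sum of the Leontief inverse (I − A)⁻¹ = adj(I−A) / det(I−A).
Column 3 of adj(I−A): (0.2800, 0.1400, 0.5950); det(I−A) = 0.3150.
m_3 = (0.2800 + 0.1400 + 0.5950) / 0.3150 = 1.015 / 0.3150 ≈ 3.222.

m_3 = 3.222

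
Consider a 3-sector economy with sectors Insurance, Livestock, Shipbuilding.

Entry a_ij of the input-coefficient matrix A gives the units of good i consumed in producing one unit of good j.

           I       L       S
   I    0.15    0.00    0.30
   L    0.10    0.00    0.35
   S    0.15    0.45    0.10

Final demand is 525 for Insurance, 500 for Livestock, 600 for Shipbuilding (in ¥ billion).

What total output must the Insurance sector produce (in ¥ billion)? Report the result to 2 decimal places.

I − A =
  [   0.85     0.00    -0.30]
  [  -0.10     1.00    -0.35]
  [  -0.15    -0.45     0.90]
Cofactors of I−A, C_ij = (−1)^(i+j)·(minor ij) (rows/columns in the sector order above):
  C_11 = (1.00)(0.90) − (-0.35)(-0.45) = 0.7425
  C_12 = −[(-0.10)(0.90) − (-0.35)(-0.15)] = 0.1425
  C_13 = (-0.10)(-0.45) − (1.00)(-0.15) = 0.1950
  C_21 = −[(0.00)(0.90) − (-0.30)(-0.45)] = 0.1350
  C_22 = (0.85)(0.90) − (-0.30)(-0.15) = 0.7200
  C_23 = −[(0.85)(-0.45) − (0.00)(-0.15)] = 0.3825
  C_31 = (0.00)(-0.35) − (-0.30)(1.00) = 0.3000
  C_32 = −[(0.85)(-0.35) − (-0.30)(-0.10)] = 0.3275
  C_33 = (0.85)(1.00) − (0.00)(-0.10) = 0.8500
det(I−A) = Σ_j (I−A)_1j·C_1j = (0.85)(0.7425) + (0.00)(0.1425) + (-0.30)(0.1950) = 0.572625
adj(I−A) = Cᵀ =
  [ 0.7425   0.1350   0.3000]
  [ 0.1425   0.7200   0.3275]
  [ 0.1950   0.3825   0.8500]
(I − A)⁻¹ = adj(I−A) / det(I−A) ≈
  [   1.2967     0.2358     0.5239]
  [   0.2489     1.2574     0.5719]
  [   0.3405     0.6680     1.4844]
x = (I − A)⁻¹ d = adj(I−A)·d / det(I−A), with det(I−A) = 0.572625:
  x_I = (0.7425·525 + 0.1350·500 + 0.3000·600) / 0.572625 = 637.3125 / 0.572625 ≈ 1112.97
  x_L = (0.1425·525 + 0.7200·500 + 0.3275·600) / 0.572625 = 631.3125 / 0.572625 ≈ 1102.49
  x_S = (0.1950·525 + 0.3825·500 + 0.8500·600) / 0.572625 = 803.625 / 0.572625 ≈ 1403.41

x_I = 1112.97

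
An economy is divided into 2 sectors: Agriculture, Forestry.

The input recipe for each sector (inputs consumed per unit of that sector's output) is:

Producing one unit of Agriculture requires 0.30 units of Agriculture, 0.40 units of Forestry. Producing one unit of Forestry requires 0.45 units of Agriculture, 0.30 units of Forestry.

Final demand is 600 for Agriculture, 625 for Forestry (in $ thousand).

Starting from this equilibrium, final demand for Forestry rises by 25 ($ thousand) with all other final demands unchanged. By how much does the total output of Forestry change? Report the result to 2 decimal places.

Δx_F = 56.45

I − A =
  [   0.70    -0.45]
  [  -0.40     0.70]
det(I−A) = (0.70)(0.70) − (-0.45)(-0.40) = 0.3100
adj(I−A) = [[0.70, 0.45], [0.40, 0.70]]
(I − A)⁻¹ = adj(I−A) / det(I−A) ≈
  [   2.2581     1.4516]
  [   1.2903     2.2581]
Δx = (I − A)⁻¹ Δd with Δd having +25 in the Forestry component and 0 elsewhere.
So Δx_F = L_FF · (+25), where L_FF = adj(I−A)_FF / det(I−A) = 0.70 / 0.3100.
Δx_F = 0.70 × (+25) / 0.3100 = 17.50 / 0.3100 ≈ 56.45.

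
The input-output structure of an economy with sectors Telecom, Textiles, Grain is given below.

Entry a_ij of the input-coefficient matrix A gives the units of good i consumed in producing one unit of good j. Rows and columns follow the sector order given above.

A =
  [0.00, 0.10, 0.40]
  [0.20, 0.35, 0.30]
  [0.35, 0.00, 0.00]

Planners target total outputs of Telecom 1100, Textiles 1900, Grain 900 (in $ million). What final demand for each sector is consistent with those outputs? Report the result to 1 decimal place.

I − A =
  [   1.00    -0.10    -0.40]
  [  -0.20     0.65    -0.30]
  [  -0.35     0.00     1.00]
d = (I − A) x:
  d_1 = (+1.00)·1100 + (-0.10)·1900 + (-0.40)·900 = 550.0
  d_2 = (-0.20)·1100 + (+0.65)·1900 + (-0.30)·900 = 745.0
  d_3 = (-0.35)·1100 + (+0.00)·1900 + (+1.00)·900 = 515.0

d_1 = 550.0, d_2 = 745.0, d_3 = 515.0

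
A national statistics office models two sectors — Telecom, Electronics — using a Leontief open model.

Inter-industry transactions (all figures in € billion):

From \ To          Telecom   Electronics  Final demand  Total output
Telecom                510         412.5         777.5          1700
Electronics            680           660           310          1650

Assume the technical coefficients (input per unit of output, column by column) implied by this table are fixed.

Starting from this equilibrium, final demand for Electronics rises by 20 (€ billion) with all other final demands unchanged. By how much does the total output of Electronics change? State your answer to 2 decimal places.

Technical coefficients a_ij = z_ij / X_j:
  a_TT = 510/1700 = 0.30, a_ET = 680/1700 = 0.40
  a_TE = 412.5/1650 = 0.25, a_EE = 660/1650 = 0.40
I − A =
  [   0.70    -0.25]
  [  -0.40     0.60]
det(I−A) = (0.70)(0.60) − (-0.25)(-0.40) = 0.3200
adj(I−A) = [[0.60, 0.25], [0.40, 0.70]]
(I − A)⁻¹ = adj(I−A) / det(I−A) ≈
  [   1.8750     0.7813]
  [   1.2500     2.1875]
Δx = (I − A)⁻¹ Δd with Δd having +20 in the Electronics component and 0 elsewhere.
So Δx_E = L_EE · (+20), where L_EE = adj(I−A)_EE / det(I−A) = 0.70 / 0.3200.
Δx_E = 0.70 × (+20) / 0.3200 = 14.00 / 0.3200 = 43.75.

Δx_E = 43.75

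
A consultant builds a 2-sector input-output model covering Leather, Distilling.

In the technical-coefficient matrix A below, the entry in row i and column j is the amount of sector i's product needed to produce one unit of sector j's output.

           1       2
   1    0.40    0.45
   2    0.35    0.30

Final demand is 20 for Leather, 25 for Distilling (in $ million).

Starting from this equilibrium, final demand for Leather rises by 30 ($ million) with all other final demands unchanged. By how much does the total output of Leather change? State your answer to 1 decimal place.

Δx_1 = 80.0

I − A =
  [   0.60    -0.45]
  [  -0.35     0.70]
det(I−A) = (0.60)(0.70) − (-0.45)(-0.35) = 0.2625
adj(I−A) = [[0.70, 0.45], [0.35, 0.60]]
(I − A)⁻¹ = adj(I−A) / det(I−A) ≈
  [   2.6667     1.7143]
  [   1.3333     2.2857]
Δx = (I − A)⁻¹ Δd with Δd having +30 in the Leather component and 0 elsewhere.
So Δx_1 = L_11 · (+30), where L_11 = adj(I−A)_11 / det(I−A) = 0.70 / 0.2625.
Δx_1 = 0.70 × (+30) / 0.2625 = 21.00 / 0.2625 = 80.0.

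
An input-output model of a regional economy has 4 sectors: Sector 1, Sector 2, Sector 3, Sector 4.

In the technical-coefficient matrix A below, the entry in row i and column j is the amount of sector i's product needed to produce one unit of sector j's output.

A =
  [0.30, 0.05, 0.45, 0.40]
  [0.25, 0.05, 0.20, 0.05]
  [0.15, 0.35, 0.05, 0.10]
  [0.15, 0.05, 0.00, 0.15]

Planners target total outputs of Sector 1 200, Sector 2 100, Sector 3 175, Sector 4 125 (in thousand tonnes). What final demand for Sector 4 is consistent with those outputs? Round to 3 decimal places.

I − A =
  [   0.70    -0.05    -0.45    -0.40]
  [  -0.25     0.95    -0.20    -0.05]
  [  -0.15    -0.35     0.95    -0.10]
  [  -0.15    -0.05     0.00     0.85]
d = (I − A) x:
  d_1 = (+0.70)·200 + (-0.05)·100 + (-0.45)·175 + (-0.40)·125 = 6.250
  d_2 = (-0.25)·200 + (+0.95)·100 + (-0.20)·175 + (-0.05)·125 = 3.750
  d_3 = (-0.15)·200 + (-0.35)·100 + (+0.95)·175 + (-0.10)·125 = 88.750
  d_4 = (-0.15)·200 + (-0.05)·100 + (+0.00)·175 + (+0.85)·125 = 71.250

d_4 = 71.250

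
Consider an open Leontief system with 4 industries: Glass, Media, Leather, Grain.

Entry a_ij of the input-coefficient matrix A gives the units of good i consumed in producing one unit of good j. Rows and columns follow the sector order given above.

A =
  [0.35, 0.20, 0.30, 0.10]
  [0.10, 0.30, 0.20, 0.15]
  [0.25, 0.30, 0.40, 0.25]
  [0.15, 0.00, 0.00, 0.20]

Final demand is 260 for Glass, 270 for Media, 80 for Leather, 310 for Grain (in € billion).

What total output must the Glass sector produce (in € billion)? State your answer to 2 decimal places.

x_1 = 1749.65

I − A =
  [   0.65    -0.20    -0.30    -0.10]
  [  -0.10     0.70    -0.20    -0.15]
  [  -0.25    -0.30     0.60    -0.25]
  [  -0.15     0.00     0.00     0.80]
Compute the cofactors C_ij = (−1)^(i+j)·(3×3 minor ij) of I−A; the adjugate is their transpose:
adj(I−A) = Cᵀ =
  [ 0.28800   0.16800   0.20000   0.13000]
  [ 0.10900   0.23175   0.13175   0.09825]
  [ 0.19700   0.19900   0.33300   0.16600]
  [ 0.05400   0.03150   0.03750   0.15050]
det(I−A) = Σ_j (I−A)_1j·C_1j = (0.65)(0.28800) + (-0.20)(0.10900) + (-0.30)(0.19700) + (-0.10)(0.05400) = 0.1009
(I − A)⁻¹ = adj(I−A) / det(I−A) ≈
  [   2.8543     1.6650     1.9822     1.2884]
  [   1.0803     2.2968     1.3057     0.9737]
  [   1.9524     1.9722     3.3003     1.6452]
  [   0.5352     0.3122     0.3717     1.4916]
x = (I − A)⁻¹ d = adj(I−A)·d / det(I−A), with det(I−A) = 0.1009:
  x_1 = (0.28800·260 + 0.16800·270 + 0.20000·80 + 0.13000·310) / 0.1009 = 176.54 / 0.1009 ≈ 1749.65
  x_2 = (0.10900·260 + 0.23175·270 + 0.13175·80 + 0.09825·310) / 0.1009 = 131.91 / 0.1009 ≈ 1307.33
  x_3 = (0.19700·260 + 0.19900·270 + 0.33300·80 + 0.16600·310) / 0.1009 = 183.05 / 0.1009 ≈ 1814.17
  x_4 = (0.05400·260 + 0.03150·270 + 0.03750·80 + 0.15050·310) / 0.1009 = 72.20 / 0.1009 ≈ 715.56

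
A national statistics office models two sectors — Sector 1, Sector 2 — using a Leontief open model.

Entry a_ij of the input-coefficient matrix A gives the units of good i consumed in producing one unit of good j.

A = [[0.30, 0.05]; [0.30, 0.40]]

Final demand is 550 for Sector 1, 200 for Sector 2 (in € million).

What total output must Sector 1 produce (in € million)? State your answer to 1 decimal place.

I − A =
  [   0.70    -0.05]
  [  -0.30     0.60]
det(I−A) = (0.70)(0.60) − (-0.05)(-0.30) = 0.4050
adj(I−A) = [[0.60, 0.05], [0.30, 0.70]]
(I − A)⁻¹ = adj(I−A) / det(I−A) ≈
  [   1.4815     0.1235]
  [   0.7407     1.7284]
x = (I − A)⁻¹ d = adj(I−A)·d / det(I−A), with det(I−A) = 0.4050:
  x_1 = (0.60·550 + 0.05·200) / 0.4050 = 340.00 / 0.4050 ≈ 839.5
  x_2 = (0.30·550 + 0.70·200) / 0.4050 = 305.00 / 0.4050 ≈ 753.1

x_1 = 839.5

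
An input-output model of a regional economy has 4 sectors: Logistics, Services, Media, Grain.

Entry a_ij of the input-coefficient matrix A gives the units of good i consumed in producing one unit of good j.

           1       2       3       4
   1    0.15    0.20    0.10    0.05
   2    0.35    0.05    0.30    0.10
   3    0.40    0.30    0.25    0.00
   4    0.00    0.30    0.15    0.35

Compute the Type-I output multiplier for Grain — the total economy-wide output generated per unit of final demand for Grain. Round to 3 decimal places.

I − A =
  [   0.85    -0.20    -0.10    -0.05]
  [  -0.35     0.95    -0.30    -0.10]
  [  -0.40    -0.30     0.75     0.00]
  [   0.00    -0.30    -0.15     0.65]
Compute the cofactors C_ij = (−1)^(i+j)·(3×3 minor ij) of I−A; the adjugate is their transpose:
adj(I−A) = Cᵀ =
  [ 0.377625   0.130500   0.112375   0.049125]
  [ 0.254625   0.385375   0.203875   0.078875]
  [ 0.303250   0.223750   0.448625   0.057750]
  [ 0.187500   0.229500   0.197625   0.404125]
det(I−A) = Σ_j (I−A)_1j·C_1j = (0.85)(0.377625) + (-0.20)(0.254625) + (-0.10)(0.303250) + (-0.05)(0.187500) = 0.23035625
(I − A)⁻¹ = adj(I−A) / det(I−A) ≈
  [   1.6393     0.5665     0.4878     0.2133]
  [   1.1054     1.6730     0.8850     0.3424]
  [   1.3164     0.9713     1.9475     0.2507]
  [   0.8140     0.9963     0.8579     1.7543]
The output multiplier for sector j is the column-j sum of the Leontief inverse (I − A)⁻¹ = adj(I−A) / det(I−A).
Column 4 of adj(I−A): (0.049125, 0.078875, 0.057750, 0.404125); det(I−A) = 0.23035625.
m_4 = (0.049125 + 0.078875 + 0.057750 + 0.404125) / 0.23035625 = 0.589875 / 0.23035625 ≈ 2.561.

m_4 = 2.561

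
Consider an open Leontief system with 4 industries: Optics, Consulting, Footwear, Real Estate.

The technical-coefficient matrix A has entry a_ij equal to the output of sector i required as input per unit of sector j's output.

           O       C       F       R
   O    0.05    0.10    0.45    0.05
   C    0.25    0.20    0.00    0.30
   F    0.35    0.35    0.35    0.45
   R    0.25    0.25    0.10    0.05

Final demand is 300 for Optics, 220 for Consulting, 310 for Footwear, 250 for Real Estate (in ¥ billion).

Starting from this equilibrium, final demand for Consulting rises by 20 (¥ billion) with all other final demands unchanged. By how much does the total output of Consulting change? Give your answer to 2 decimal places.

I − A =
  [   0.95    -0.10    -0.45    -0.05]
  [  -0.25     0.80     0.00    -0.30]
  [  -0.35    -0.35     0.65    -0.45]
  [  -0.25    -0.25    -0.10     0.95]
Compute the cofactors C_ij = (−1)^(i+j)·(3×3 minor ij) of I−A; the adjugate is their transpose:
adj(I−A) = Cᵀ =
  [ 0.398750   0.267375   0.315250   0.254750]
  [ 0.202375   0.333750   0.170375   0.196750]
  [ 0.467250   0.467250   0.606375   0.459375]
  [ 0.207375   0.207375   0.191625   0.312375]
det(I−A) = Σ_j (I−A)_1j·C_1j = (0.95)(0.398750) + (-0.10)(0.202375) + (-0.45)(0.467250) + (-0.05)(0.207375) = 0.13794375
(I − A)⁻¹ = adj(I−A) / det(I−A) ≈
  [   2.8907     1.9383     2.2854     1.8468]
  [   1.4671     2.4195     1.2351     1.4263]
  [   3.3873     3.3873     4.3958     3.3302]
  [   1.5033     1.5033     1.3892     2.2645]
Δx = (I − A)⁻¹ Δd with Δd having +20 in the Consulting component and 0 elsewhere.
So Δx_C = L_CC · (+20), where L_CC = adj(I−A)_CC / det(I−A) = 0.333750 / 0.13794375.
Δx_C = 0.333750 × (+20) / 0.13794375 = 6.675 / 0.13794375 ≈ 48.39.

Δx_C = 48.39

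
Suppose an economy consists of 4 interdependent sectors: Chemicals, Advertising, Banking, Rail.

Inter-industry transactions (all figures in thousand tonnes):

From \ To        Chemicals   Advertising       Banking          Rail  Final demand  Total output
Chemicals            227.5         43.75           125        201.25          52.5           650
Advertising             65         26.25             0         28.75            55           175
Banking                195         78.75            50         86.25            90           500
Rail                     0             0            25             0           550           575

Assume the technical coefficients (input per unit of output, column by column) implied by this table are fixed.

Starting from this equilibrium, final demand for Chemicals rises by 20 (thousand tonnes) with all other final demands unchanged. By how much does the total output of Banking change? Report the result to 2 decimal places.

Δx_B = 15.40

Technical coefficients a_ij = z_ij / X_j:
  a_CC = 227.5/650 = 0.35, a_AC = 65/650 = 0.10, a_BC = 195/650 = 0.30, a_RC = 0/650 = 0.00
  a_CA = 43.75/175 = 0.25, a_AA = 26.25/175 = 0.15, a_BA = 78.75/175 = 0.45, a_RA = 0/175 = 0.00
  a_CB = 125/500 = 0.25, a_AB = 0/500 = 0.00, a_BB = 50/500 = 0.10, a_RB = 25/500 = 0.05
  a_CR = 201.25/575 = 0.35, a_AR = 28.75/575 = 0.05, a_BR = 86.25/575 = 0.15, a_RR = 0/575 = 0.00
I − A =
  [   0.65    -0.25    -0.25    -0.35]
  [  -0.10     0.85     0.00    -0.05]
  [  -0.30    -0.45     0.90    -0.15]
  [   0.00     0.00    -0.05     1.00]
Compute the cofactors C_ij = (−1)^(i+j)·(3×3 minor ij) of I−A; the adjugate is their transpose:
adj(I−A) = Cᵀ =
  [ 0.757500   0.343500   0.228000   0.316500]
  [ 0.090000   0.499875   0.028375   0.060750]
  [ 0.300000   0.367500   0.527500   0.202500]
  [ 0.015000   0.018375   0.026375   0.399750]
det(I−A) = Σ_j (I−A)_1j·C_1j = (0.65)(0.757500) + (-0.25)(0.090000) + (-0.25)(0.300000) + (-0.35)(0.015000) = 0.389625
(I − A)⁻¹ = adj(I−A) / det(I−A) ≈
  [   1.9442     0.8816     0.5852     0.8123]
  [   0.2310     1.2830     0.0728     0.1559]
  [   0.7700     0.9432     1.3539     0.5197]
  [   0.0385     0.0472     0.0677     1.0260]
Δx = (I − A)⁻¹ Δd with Δd having +20 in the Chemicals component and 0 elsewhere.
So Δx_B = L_BC · (+20), where L_BC = adj(I−A)_BC / det(I−A) = 0.300000 / 0.389625.
Δx_B = 0.300000 × (+20) / 0.389625 = 6.00 / 0.389625 ≈ 15.40.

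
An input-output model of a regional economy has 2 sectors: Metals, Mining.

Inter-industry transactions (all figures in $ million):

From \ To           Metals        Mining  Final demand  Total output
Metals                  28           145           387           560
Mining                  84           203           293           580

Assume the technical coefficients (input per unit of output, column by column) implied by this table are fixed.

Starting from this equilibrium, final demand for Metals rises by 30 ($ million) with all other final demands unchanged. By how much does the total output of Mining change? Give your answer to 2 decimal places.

Δx_2 = 7.76

Technical coefficients a_ij = z_ij / X_j:
  a_11 = 28/560 = 0.05, a_21 = 84/560 = 0.15
  a_12 = 145/580 = 0.25, a_22 = 203/580 = 0.35
I − A =
  [   0.95    -0.25]
  [  -0.15     0.65]
det(I−A) = (0.95)(0.65) − (-0.25)(-0.15) = 0.5800
adj(I−A) = [[0.65, 0.25], [0.15, 0.95]]
(I − A)⁻¹ = adj(I−A) / det(I−A) ≈
  [   1.1207     0.4310]
  [   0.2586     1.6379]
Δx = (I − A)⁻¹ Δd with Δd having +30 in the Metals component and 0 elsewhere.
So Δx_2 = L_21 · (+30), where L_21 = adj(I−A)_21 / det(I−A) = 0.15 / 0.5800.
Δx_2 = 0.15 × (+30) / 0.5800 = 4.50 / 0.5800 ≈ 7.76.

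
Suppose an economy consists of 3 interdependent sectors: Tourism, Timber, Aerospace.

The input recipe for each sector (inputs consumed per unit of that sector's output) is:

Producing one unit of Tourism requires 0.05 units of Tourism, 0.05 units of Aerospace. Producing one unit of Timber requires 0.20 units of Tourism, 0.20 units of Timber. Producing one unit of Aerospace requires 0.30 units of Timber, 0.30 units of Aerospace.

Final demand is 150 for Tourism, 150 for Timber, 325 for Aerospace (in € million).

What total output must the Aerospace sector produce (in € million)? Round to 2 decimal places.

x_3 = 481.10

I − A =
  [   0.95    -0.20     0.00]
  [   0.00     0.80    -0.30]
  [  -0.05     0.00     0.70]
Cofactors of I−A, C_ij = (−1)^(i+j)·(minor ij) (rows/columns in the sector order above):
  C_11 = (0.80)(0.70) − (-0.30)(0.00) = 0.5600
  C_12 = −[(0.00)(0.70) − (-0.30)(-0.05)] = 0.0150
  C_13 = (0.00)(0.00) − (0.80)(-0.05) = 0.0400
  C_21 = −[(-0.20)(0.70) − (0.00)(0.00)] = 0.1400
  C_22 = (0.95)(0.70) − (0.00)(-0.05) = 0.6650
  C_23 = −[(0.95)(0.00) − (-0.20)(-0.05)] = 0.0100
  C_31 = (-0.20)(-0.30) − (0.00)(0.80) = 0.0600
  C_32 = −[(0.95)(-0.30) − (0.00)(0.00)] = 0.2850
  C_33 = (0.95)(0.80) − (-0.20)(0.00) = 0.7600
det(I−A) = Σ_j (I−A)_1j·C_1j = (0.95)(0.5600) + (-0.20)(0.0150) + (0.00)(0.0400) = 0.5290
adj(I−A) = Cᵀ =
  [ 0.5600   0.1400   0.0600]
  [ 0.0150   0.6650   0.2850]
  [ 0.0400   0.0100   0.7600]
(I − A)⁻¹ = adj(I−A) / det(I−A) ≈
  [   1.0586     0.2647     0.1134]
  [   0.0284     1.2571     0.5388]
  [   0.0756     0.0189     1.4367]
x = (I − A)⁻¹ d = adj(I−A)·d / det(I−A), with det(I−A) = 0.5290:
  x_1 = (0.5600·150 + 0.1400·150 + 0.0600·325) / 0.5290 = 124.50 / 0.5290 ≈ 235.35
  x_2 = (0.0150·150 + 0.6650·150 + 0.2850·325) / 0.5290 = 194.625 / 0.5290 ≈ 367.91
  x_3 = (0.0400·150 + 0.0100·150 + 0.7600·325) / 0.5290 = 254.50 / 0.5290 ≈ 481.10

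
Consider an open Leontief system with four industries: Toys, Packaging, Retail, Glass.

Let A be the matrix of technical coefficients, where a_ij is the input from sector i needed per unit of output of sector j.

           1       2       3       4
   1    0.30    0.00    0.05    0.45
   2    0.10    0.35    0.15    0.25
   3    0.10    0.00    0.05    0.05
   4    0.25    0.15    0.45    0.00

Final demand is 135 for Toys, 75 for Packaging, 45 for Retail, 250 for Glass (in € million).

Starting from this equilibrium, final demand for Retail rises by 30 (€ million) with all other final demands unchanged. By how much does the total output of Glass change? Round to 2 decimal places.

Δx_4 = 22.73

I − A =
  [   0.70     0.00    -0.05    -0.45]
  [  -0.10     0.65    -0.15    -0.25]
  [  -0.10     0.00     0.95    -0.05]
  [  -0.25    -0.15    -0.45     1.00]
Compute the cofactors C_ij = (−1)^(i+j)·(3×3 minor ij) of I−A; the adjugate is their transpose:
adj(I−A) = Cᵀ =
  [ 0.566125   0.064500   0.172375   0.279500]
  [ 0.180250   0.516500   0.195250   0.220000]
  [ 0.070125   0.012000   0.348875   0.052000]
  [ 0.200125   0.099000   0.229375   0.429000]
det(I−A) = Σ_j (I−A)_1j·C_1j = (0.70)(0.566125) + (0.00)(0.180250) + (-0.05)(0.070125) + (-0.45)(0.200125) = 0.302725
(I − A)⁻¹ = adj(I−A) / det(I−A) ≈
  [   1.8701     0.2131     0.5694     0.9233]
  [   0.5954     1.7062     0.6450     0.7267]
  [   0.2316     0.0396     1.1524     0.1718]
  [   0.6611     0.3270     0.7577     1.4171]
Δx = (I − A)⁻¹ Δd with Δd having +30 in the Retail component and 0 elsewhere.
So Δx_4 = L_43 · (+30), where L_43 = adj(I−A)_43 / det(I−A) = 0.229375 / 0.302725.
Δx_4 = 0.229375 × (+30) / 0.302725 = 6.88125 / 0.302725 ≈ 22.73.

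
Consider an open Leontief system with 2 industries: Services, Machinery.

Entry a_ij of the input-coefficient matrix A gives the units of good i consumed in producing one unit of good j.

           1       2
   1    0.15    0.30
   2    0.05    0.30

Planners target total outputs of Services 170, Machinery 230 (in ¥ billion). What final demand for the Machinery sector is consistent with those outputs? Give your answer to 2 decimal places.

d_2 = 152.50

I − A =
  [   0.85    -0.30]
  [  -0.05     0.70]
d = (I − A) x:
  d_1 = (+0.85)·170 + (-0.30)·230 = 75.50
  d_2 = (-0.05)·170 + (+0.70)·230 = 152.50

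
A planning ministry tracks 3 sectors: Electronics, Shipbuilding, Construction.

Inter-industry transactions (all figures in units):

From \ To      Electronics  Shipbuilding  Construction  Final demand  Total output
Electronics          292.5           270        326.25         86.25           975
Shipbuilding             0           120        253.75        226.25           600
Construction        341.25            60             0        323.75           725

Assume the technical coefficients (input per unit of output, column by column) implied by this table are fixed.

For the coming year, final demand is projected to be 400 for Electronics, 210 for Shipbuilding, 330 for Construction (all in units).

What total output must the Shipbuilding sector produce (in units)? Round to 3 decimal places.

Technical coefficients a_ij = z_ij / X_j:
  a_EE = 292.5/975 = 0.30, a_SE = 0/975 = 0.00, a_CE = 341.25/975 = 0.35
  a_ES = 270/600 = 0.45, a_SS = 120/600 = 0.20, a_CS = 60/600 = 0.10
  a_EC = 326.25/725 = 0.45, a_SC = 253.75/725 = 0.35, a_CC = 0/725 = 0.00
I − A =
  [   0.70    -0.45    -0.45]
  [   0.00     0.80    -0.35]
  [  -0.35    -0.10     1.00]
Cofactors of I−A, C_ij = (−1)^(i+j)·(minor ij) (rows/columns in the sector order above):
  C_11 = (0.80)(1.00) − (-0.35)(-0.10) = 0.7650
  C_12 = −[(0.00)(1.00) − (-0.35)(-0.35)] = 0.1225
  C_13 = (0.00)(-0.10) − (0.80)(-0.35) = 0.2800
  C_21 = −[(-0.45)(1.00) − (-0.45)(-0.10)] = 0.4950
  C_22 = (0.70)(1.00) − (-0.45)(-0.35) = 0.5425
  C_23 = −[(0.70)(-0.10) − (-0.45)(-0.35)] = 0.2275
  C_31 = (-0.45)(-0.35) − (-0.45)(0.80) = 0.5175
  C_32 = −[(0.70)(-0.35) − (-0.45)(0.00)] = 0.2450
  C_33 = (0.70)(0.80) − (-0.45)(0.00) = 0.5600
det(I−A) = Σ_j (I−A)_1j·C_1j = (0.70)(0.7650) + (-0.45)(0.1225) + (-0.45)(0.2800) = 0.354375
adj(I−A) = Cᵀ =
  [ 0.7650   0.4950   0.5175]
  [ 0.1225   0.5425   0.2450]
  [ 0.2800   0.2275   0.5600]
(I − A)⁻¹ = adj(I−A) / det(I−A) ≈
  [   2.1587     1.3968     1.4603]
  [   0.3457     1.5309     0.6914]
  [   0.7901     0.6420     1.5802]
x = (I − A)⁻¹ d = adj(I−A)·d / det(I−A), with det(I−A) = 0.354375:
  x_E = (0.7650·400 + 0.4950·210 + 0.5175·330) / 0.354375 = 580.725 / 0.354375 ≈ 1638.730
  x_S = (0.1225·400 + 0.5425·210 + 0.2450·330) / 0.354375 = 243.775 / 0.354375 ≈ 687.901
  x_C = (0.2800·400 + 0.2275·210 + 0.5600·330) / 0.354375 = 344.575 / 0.354375 ≈ 972.346

x_S = 687.901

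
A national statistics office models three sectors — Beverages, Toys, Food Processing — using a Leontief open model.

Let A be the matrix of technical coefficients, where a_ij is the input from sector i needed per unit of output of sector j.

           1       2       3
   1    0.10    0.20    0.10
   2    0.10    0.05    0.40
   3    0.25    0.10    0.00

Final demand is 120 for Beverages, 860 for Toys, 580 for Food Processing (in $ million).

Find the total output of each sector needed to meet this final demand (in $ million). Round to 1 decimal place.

x_1 = 518.8, x_2 = 1314.0, x_3 = 841.1

I − A =
  [   0.90    -0.20    -0.10]
  [  -0.10     0.95    -0.40]
  [  -0.25    -0.10     1.00]
Cofactors of I−A, C_ij = (−1)^(i+j)·(minor ij) (rows/columns in the sector order above):
  C_11 = (0.95)(1.00) − (-0.40)(-0.10) = 0.9100
  C_12 = −[(-0.10)(1.00) − (-0.40)(-0.25)] = 0.2000
  C_13 = (-0.10)(-0.10) − (0.95)(-0.25) = 0.2475
  C_21 = −[(-0.20)(1.00) − (-0.10)(-0.10)] = 0.2100
  C_22 = (0.90)(1.00) − (-0.10)(-0.25) = 0.8750
  C_23 = −[(0.90)(-0.10) − (-0.20)(-0.25)] = 0.1400
  C_31 = (-0.20)(-0.40) − (-0.10)(0.95) = 0.1750
  C_32 = −[(0.90)(-0.40) − (-0.10)(-0.10)] = 0.3700
  C_33 = (0.90)(0.95) − (-0.20)(-0.10) = 0.8350
det(I−A) = Σ_j (I−A)_1j·C_1j = (0.90)(0.9100) + (-0.20)(0.2000) + (-0.10)(0.2475) = 0.75425
adj(I−A) = Cᵀ =
  [ 0.9100   0.2100   0.1750]
  [ 0.2000   0.8750   0.3700]
  [ 0.2475   0.1400   0.8350]
(I − A)⁻¹ = adj(I−A) / det(I−A) ≈
  [   1.2065     0.2784     0.2320]
  [   0.2652     1.1601     0.4906]
  [   0.3281     0.1856     1.1071]
x = (I − A)⁻¹ d = adj(I−A)·d / det(I−A), with det(I−A) = 0.75425:
  x_1 = (0.9100·120 + 0.2100·860 + 0.1750·580) / 0.75425 = 391.30 / 0.75425 ≈ 518.8
  x_2 = (0.2000·120 + 0.8750·860 + 0.3700·580) / 0.75425 = 991.10 / 0.75425 ≈ 1314.0
  x_3 = (0.2475·120 + 0.1400·860 + 0.8350·580) / 0.75425 = 634.40 / 0.75425 ≈ 841.1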